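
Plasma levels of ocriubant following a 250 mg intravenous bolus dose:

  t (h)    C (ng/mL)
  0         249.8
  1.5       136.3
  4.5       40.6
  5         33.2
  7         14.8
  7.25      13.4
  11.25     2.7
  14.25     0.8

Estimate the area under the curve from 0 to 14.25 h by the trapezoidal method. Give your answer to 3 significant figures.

Trapezoidal AUC_0→14.25:
  [0→1.5]: (249.8+136.3)/2 × 1.5 = 289.575
  [1.5→4.5]: (136.3+40.6)/2 × 3 = 265.35
  [4.5→5]: (40.6+33.2)/2 × 0.5 = 18.45
  [5→7]: (33.2+14.8)/2 × 2 = 48.0
  [7→7.25]: (14.8+13.4)/2 × 0.25 = 3.525
  [7.25→11.25]: (13.4+2.7)/2 × 4 = 32.2
  [11.25→14.25]: (2.7+0.8)/2 × 3 = 5.25
  Sum = 662.35 ng/mL·h

AUC = 662 ng/mL·h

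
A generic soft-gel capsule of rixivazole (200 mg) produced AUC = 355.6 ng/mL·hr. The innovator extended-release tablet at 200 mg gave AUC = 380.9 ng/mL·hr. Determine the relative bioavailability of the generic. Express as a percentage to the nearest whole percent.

F_rel = (AUC_test/D_test) / (AUC_ref/D_ref)
      = (355.6/200) / (380.9/200)
      = 1.778 / 1.9045 = 0.9336 = 93.36%

F_rel = 93%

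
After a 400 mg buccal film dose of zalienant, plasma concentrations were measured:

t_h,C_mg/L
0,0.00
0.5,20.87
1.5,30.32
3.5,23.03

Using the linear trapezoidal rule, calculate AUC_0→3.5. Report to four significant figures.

AUC = 84.16 mg/L·h

Trapezoidal AUC_0→3.5:
  [0→0.5]: (0.00+20.87)/2 × 0.5 = 5.2175
  [0.5→1.5]: (20.87+30.32)/2 × 1 = 25.595
  [1.5→3.5]: (30.32+23.03)/2 × 2 = 53.35
  Sum = 84.1625 mg/L·h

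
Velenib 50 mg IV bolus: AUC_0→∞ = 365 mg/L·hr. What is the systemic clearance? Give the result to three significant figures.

CL = 0.137 L/hr

CL = Dose_iv / AUC_0→∞
   = 50 / 365 = 0.136986 L/hr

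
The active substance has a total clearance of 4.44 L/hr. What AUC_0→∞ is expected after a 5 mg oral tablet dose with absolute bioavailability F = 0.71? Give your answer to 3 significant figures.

AUC = 0.800 mg/L·hr

AUC_0→∞ = F × Dose / CL
        = 0.71 × 5 / 4.44 = 0.79955 mg/L·hr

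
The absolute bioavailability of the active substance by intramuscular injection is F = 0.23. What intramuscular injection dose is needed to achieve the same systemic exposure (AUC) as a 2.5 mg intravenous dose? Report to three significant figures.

D_intramuscular = 10.9 mg

For equal systemic exposure: F × D_ev = D_iv
D_ev = D_iv / F = 2.5 / 0.23 = 10.8696 mg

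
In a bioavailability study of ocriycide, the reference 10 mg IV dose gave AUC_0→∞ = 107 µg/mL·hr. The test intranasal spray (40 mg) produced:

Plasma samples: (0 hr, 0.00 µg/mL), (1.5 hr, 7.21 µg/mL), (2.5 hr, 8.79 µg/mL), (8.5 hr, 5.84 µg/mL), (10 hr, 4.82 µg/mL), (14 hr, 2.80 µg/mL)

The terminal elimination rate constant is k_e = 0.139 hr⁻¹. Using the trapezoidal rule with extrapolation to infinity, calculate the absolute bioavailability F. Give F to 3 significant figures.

Trapezoidal AUC_0→14 (intranasal spray):
  [0→1.5]: (0.00+7.21)/2 × 1.5 = 5.4075
  [1.5→2.5]: (7.21+8.79)/2 × 1 = 8.0
  [2.5→8.5]: (8.79+5.84)/2 × 6 = 43.89
  [8.5→10]: (5.84+4.82)/2 × 1.5 = 7.995
  [10→14]: (4.82+2.80)/2 × 4 = 15.24
  Sum = 80.5325 µg/mL·hr
Tail: C_last/k_e = 2.80/0.139 = 20.144
AUC_0→∞ (intranasal spray) = 80.5325 + 20.144 = 100.6765 µg/mL·hr
F = (AUC_ev/D_ev)/(AUC_iv/D_iv) = (100.6765/40)/(107/10) = 2.5169125/10.7 = 0.2352

F = 0.235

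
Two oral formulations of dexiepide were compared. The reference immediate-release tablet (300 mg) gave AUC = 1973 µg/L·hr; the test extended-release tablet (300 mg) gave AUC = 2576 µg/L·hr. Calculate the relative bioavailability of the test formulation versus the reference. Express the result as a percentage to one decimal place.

F_rel = (AUC_test/D_test) / (AUC_ref/D_ref)
      = (2576/300) / (1973/300)
      = 8.58667 / 6.57667 = 1.3056 = 130.56%

F_rel = 130.6%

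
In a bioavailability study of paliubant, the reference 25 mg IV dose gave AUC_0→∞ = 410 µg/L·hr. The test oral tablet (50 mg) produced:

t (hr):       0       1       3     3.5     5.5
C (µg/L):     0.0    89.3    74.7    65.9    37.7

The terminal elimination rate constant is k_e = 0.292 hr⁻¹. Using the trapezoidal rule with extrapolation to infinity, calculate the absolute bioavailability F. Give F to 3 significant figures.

F = 0.581

Trapezoidal AUC_0→5.5 (oral tablet):
  [0→1]: (0.0+89.3)/2 × 1 = 44.65
  [1→3]: (89.3+74.7)/2 × 2 = 164.0
  [3→3.5]: (74.7+65.9)/2 × 0.5 = 35.15
  [3.5→5.5]: (65.9+37.7)/2 × 2 = 103.6
  Sum = 347.4 µg/L·hr
Tail: C_last/k_e = 37.7/0.292 = 129.110
AUC_0→∞ (oral tablet) = 347.4 + 129.110 = 476.51 µg/L·hr
F = (AUC_ev/D_ev)/(AUC_iv/D_iv) = (476.51/50)/(410/25) = 9.5302/16.4 = 0.5811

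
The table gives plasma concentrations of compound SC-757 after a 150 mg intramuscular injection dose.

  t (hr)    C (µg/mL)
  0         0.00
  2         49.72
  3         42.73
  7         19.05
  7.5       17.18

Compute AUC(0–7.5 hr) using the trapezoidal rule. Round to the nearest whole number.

Trapezoidal AUC_0→7.5:
  [0→2]: (0.00+49.72)/2 × 2 = 49.72
  [2→3]: (49.72+42.73)/2 × 1 = 46.225
  [3→7]: (42.73+19.05)/2 × 4 = 123.56
  [7→7.5]: (19.05+17.18)/2 × 0.5 = 9.0575
  Sum = 228.5625 µg/mL·hr

AUC = 229 µg/mL·hr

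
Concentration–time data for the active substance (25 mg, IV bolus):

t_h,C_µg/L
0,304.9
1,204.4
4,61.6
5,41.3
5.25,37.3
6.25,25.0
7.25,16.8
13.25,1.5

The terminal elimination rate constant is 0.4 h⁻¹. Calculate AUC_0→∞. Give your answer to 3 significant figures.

AUC = 826 µg/L·h

Trapezoidal AUC_0→13.25:
  [0→1]: (304.9+204.4)/2 × 1 = 254.65
  [1→4]: (204.4+61.6)/2 × 3 = 399.0
  [4→5]: (61.6+41.3)/2 × 1 = 51.45
  [5→5.25]: (41.3+37.3)/2 × 0.25 = 9.825
  [5.25→6.25]: (37.3+25.0)/2 × 1 = 31.15
  [6.25→7.25]: (25.0+16.8)/2 × 1 = 20.9
  [7.25→13.25]: (16.8+1.5)/2 × 6 = 54.9
  Sum = 821.875 µg/L·h
Extrapolated tail: C_last / k_e = 1.5 / 0.4 = 3.750
AUC_0→∞ = 821.875 + 3.750 = 825.625 µg/L·h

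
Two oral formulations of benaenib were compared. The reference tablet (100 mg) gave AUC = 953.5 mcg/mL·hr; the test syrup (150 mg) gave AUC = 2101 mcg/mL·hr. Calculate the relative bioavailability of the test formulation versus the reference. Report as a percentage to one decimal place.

F_rel = 146.9%

F_rel = (AUC_test/D_test) / (AUC_ref/D_ref)
      = (2101/150) / (953.5/100)
      = 14.0067 / 9.535 = 1.4690 = 146.90%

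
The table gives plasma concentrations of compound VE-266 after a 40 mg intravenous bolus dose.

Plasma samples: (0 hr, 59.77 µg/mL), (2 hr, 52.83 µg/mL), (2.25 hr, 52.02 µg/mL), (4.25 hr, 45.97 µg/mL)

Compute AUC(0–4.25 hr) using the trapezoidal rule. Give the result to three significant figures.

AUC = 224 µg/mL·hr

Trapezoidal AUC_0→4.25:
  [0→2]: (59.77+52.83)/2 × 2 = 112.6
  [2→2.25]: (52.83+52.02)/2 × 0.25 = 13.10625
  [2.25→4.25]: (52.02+45.97)/2 × 2 = 97.99
  Sum = 223.69625 µg/mL·hr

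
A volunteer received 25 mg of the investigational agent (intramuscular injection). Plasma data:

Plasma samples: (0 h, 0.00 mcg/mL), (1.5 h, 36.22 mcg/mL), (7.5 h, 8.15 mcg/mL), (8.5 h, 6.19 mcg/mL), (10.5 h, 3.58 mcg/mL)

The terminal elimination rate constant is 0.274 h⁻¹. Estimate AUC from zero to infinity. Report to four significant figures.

Trapezoidal AUC_0→10.5:
  [0→1.5]: (0.00+36.22)/2 × 1.5 = 27.165
  [1.5→7.5]: (36.22+8.15)/2 × 6 = 133.11
  [7.5→8.5]: (8.15+6.19)/2 × 1 = 7.17
  [8.5→10.5]: (6.19+3.58)/2 × 2 = 9.77
  Sum = 177.215 mcg/mL·h
Extrapolated tail: C_last / k_e = 3.58 / 0.274 = 13.066
AUC_0→∞ = 177.215 + 13.066 = 190.281 mcg/mL·h

AUC = 190.3 mcg/mL·h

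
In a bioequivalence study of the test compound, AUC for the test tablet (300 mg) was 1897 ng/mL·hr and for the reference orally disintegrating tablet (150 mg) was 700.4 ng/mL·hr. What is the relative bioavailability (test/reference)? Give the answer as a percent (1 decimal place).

F_rel = (AUC_test/D_test) / (AUC_ref/D_ref)
      = (1897/300) / (700.4/150)
      = 6.32333 / 4.66933 = 1.3542 = 135.42%

F_rel = 135.4%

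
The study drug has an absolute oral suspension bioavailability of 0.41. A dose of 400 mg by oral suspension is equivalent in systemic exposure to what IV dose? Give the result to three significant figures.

D_iv = 164 mg

Systemic exposure from an extravascular dose = F × D_ev, so the equivalent IV dose is F × D_ev.
D_iv = F × D_ev = 0.41 × 400 = 164 mg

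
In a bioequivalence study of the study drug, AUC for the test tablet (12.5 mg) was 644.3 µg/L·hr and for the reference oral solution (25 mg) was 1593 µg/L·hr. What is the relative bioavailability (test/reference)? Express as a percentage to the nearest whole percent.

F_rel = (AUC_test/D_test) / (AUC_ref/D_ref)
      = (644.3/12.5) / (1593/25)
      = 51.544 / 63.72 = 0.8089 = 80.89%

F_rel = 81%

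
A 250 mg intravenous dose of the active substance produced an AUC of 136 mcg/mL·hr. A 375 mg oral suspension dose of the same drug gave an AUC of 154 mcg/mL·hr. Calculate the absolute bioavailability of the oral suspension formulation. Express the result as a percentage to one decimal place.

F = (AUC_ev / D_ev) / (AUC_iv / D_iv)
  = (154/375) / (136/250)
  = 0.410667 / 0.544 = 0.7549
  = 75.49%

F = 75.5%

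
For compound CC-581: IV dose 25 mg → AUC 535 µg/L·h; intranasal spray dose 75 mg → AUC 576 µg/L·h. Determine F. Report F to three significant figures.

F = (AUC_ev / D_ev) / (AUC_iv / D_iv)
  = (576/75) / (535/25)
  = 7.68 / 21.4 = 0.3589

F = 0.359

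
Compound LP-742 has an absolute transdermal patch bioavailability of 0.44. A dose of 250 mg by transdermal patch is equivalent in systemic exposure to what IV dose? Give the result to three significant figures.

D_iv = 110 mg

Systemic exposure from an extravascular dose = F × D_ev, so the equivalent IV dose is F × D_ev.
D_iv = F × D_ev = 0.44 × 250 = 110 mg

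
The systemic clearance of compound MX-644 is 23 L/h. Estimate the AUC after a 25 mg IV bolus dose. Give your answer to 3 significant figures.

AUC = 1.09 mg/L·h

AUC_0→∞ = Dose_iv / CL
        = 25 / 23 = 1.08696 mg/L·h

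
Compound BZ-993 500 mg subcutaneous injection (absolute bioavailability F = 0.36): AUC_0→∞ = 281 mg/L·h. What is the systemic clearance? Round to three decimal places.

CL = F × Dose / AUC_0→∞
   = 0.36 × 500 / 281 = 0.640569 L/h

CL = 0.641 L/h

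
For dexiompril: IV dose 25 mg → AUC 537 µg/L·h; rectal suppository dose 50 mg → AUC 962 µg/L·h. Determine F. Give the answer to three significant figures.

F = (AUC_ev / D_ev) / (AUC_iv / D_iv)
  = (962/50) / (537/25)
  = 19.24 / 21.48 = 0.8957

F = 0.896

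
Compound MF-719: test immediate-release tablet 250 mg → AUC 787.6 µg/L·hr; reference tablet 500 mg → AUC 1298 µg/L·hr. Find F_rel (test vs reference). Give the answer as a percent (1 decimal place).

F_rel = (AUC_test/D_test) / (AUC_ref/D_ref)
      = (787.6/250) / (1298/500)
      = 3.1504 / 2.596 = 1.2136 = 121.36%

F_rel = 121.4%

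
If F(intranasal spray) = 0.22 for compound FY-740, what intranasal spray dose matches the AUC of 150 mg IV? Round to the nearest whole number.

For equal systemic exposure: F × D_ev = D_iv
D_ev = D_iv / F = 150 / 0.22 = 681.818 mg

D_intranasal = 682 mg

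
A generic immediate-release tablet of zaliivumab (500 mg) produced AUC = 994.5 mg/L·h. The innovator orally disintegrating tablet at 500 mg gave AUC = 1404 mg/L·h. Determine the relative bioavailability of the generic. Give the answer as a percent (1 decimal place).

F_rel = (AUC_test/D_test) / (AUC_ref/D_ref)
      = (994.5/500) / (1404/500)
      = 1.989 / 2.808 = 0.7083 = 70.83%

F_rel = 70.8%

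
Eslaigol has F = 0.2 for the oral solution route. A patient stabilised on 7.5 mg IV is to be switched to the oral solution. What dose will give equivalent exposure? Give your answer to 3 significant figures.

For equal systemic exposure: F × D_ev = D_iv
D_ev = D_iv / F = 7.5 / 0.2 = 37.5 mg

D_oral = 37.5 mg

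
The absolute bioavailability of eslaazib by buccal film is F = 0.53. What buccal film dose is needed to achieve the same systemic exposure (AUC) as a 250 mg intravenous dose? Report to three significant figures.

For equal systemic exposure: F × D_ev = D_iv
D_ev = D_iv / F = 250 / 0.53 = 471.698 mg

D_buccal = 472 mg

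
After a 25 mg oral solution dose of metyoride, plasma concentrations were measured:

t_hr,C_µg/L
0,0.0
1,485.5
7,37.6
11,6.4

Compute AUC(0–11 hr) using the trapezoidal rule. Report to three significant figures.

AUC = 1900 µg/L·hr

Trapezoidal AUC_0→11:
  [0→1]: (0.0+485.5)/2 × 1 = 242.75
  [1→7]: (485.5+37.6)/2 × 6 = 1569.3
  [7→11]: (37.6+6.4)/2 × 4 = 88.0
  Sum = 1900.05 µg/L·hr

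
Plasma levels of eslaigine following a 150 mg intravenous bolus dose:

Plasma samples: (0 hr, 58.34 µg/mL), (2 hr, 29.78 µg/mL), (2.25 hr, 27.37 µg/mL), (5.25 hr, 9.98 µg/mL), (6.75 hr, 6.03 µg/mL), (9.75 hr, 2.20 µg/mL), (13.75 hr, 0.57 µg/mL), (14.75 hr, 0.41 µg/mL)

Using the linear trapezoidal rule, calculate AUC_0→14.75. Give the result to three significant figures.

AUC = 182 µg/mL·hr

Trapezoidal AUC_0→14.75:
  [0→2]: (58.34+29.78)/2 × 2 = 88.12
  [2→2.25]: (29.78+27.37)/2 × 0.25 = 7.14375
  [2.25→5.25]: (27.37+9.98)/2 × 3 = 56.025
  [5.25→6.75]: (9.98+6.03)/2 × 1.5 = 12.0075
  [6.75→9.75]: (6.03+2.20)/2 × 3 = 12.345
  [9.75→13.75]: (2.20+0.57)/2 × 4 = 5.54
  [13.75→14.75]: (0.57+0.41)/2 × 1 = 0.49
  Sum = 181.67125 µg/mL·hr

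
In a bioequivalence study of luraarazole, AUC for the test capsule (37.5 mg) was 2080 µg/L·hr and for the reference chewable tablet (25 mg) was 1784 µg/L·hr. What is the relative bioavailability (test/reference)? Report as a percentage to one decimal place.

F_rel = 77.7%

F_rel = (AUC_test/D_test) / (AUC_ref/D_ref)
      = (2080/37.5) / (1784/25)
      = 55.4667 / 71.36 = 0.7773 = 77.73%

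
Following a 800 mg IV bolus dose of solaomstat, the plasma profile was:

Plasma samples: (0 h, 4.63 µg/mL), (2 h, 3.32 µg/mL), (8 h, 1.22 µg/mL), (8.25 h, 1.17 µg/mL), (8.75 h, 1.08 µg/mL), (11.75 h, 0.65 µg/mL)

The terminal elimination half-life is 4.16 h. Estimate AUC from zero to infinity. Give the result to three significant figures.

AUC = 28.9 µg/mL·h

Trapezoidal AUC_0→11.75:
  [0→2]: (4.63+3.32)/2 × 2 = 7.95
  [2→8]: (3.32+1.22)/2 × 6 = 13.62
  [8→8.25]: (1.22+1.17)/2 × 0.25 = 0.29875
  [8.25→8.75]: (1.17+1.08)/2 × 0.5 = 0.5625
  [8.75→11.75]: (1.08+0.65)/2 × 3 = 2.595
  Sum = 25.02625 µg/mL·h
k_e = ln2 / t½ = 0.693147 / 4.16 = 0.1666 h^-1
Extrapolated tail: C_last / k_e = 0.65 / 0.1666 = 3.902
AUC_0→∞ = 25.02625 + 3.902 = 28.92825 µg/mL·h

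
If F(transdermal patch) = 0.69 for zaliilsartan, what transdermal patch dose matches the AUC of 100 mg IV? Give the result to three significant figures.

For equal systemic exposure: F × D_ev = D_iv
D_ev = D_iv / F = 100 / 0.69 = 144.928 mg

D_transdermal = 145 mg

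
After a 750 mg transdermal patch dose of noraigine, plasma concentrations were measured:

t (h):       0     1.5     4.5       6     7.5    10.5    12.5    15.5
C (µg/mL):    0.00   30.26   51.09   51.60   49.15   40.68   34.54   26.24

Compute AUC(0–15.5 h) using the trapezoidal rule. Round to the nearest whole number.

AUC = 598 µg/mL·h

Trapezoidal AUC_0→15.5:
  [0→1.5]: (0.00+30.26)/2 × 1.5 = 22.695
  [1.5→4.5]: (30.26+51.09)/2 × 3 = 122.025
  [4.5→6]: (51.09+51.60)/2 × 1.5 = 77.0175
  [6→7.5]: (51.60+49.15)/2 × 1.5 = 75.5625
  [7.5→10.5]: (49.15+40.68)/2 × 3 = 134.745
  [10.5→12.5]: (40.68+34.54)/2 × 2 = 75.22
  [12.5→15.5]: (34.54+26.24)/2 × 3 = 91.17
  Sum = 598.435 µg/mL·h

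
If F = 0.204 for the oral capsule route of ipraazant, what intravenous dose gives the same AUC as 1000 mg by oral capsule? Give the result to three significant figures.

D_iv = 204 mg

Systemic exposure from an extravascular dose = F × D_ev, so the equivalent IV dose is F × D_ev.
D_iv = F × D_ev = 0.204 × 1000 = 204 mg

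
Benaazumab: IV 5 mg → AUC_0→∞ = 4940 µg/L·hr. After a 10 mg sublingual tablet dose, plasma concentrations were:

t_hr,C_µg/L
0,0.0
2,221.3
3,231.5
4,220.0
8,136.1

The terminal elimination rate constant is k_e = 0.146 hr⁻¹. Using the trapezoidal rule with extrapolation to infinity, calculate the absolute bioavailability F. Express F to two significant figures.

Trapezoidal AUC_0→8 (sublingual tablet):
  [0→2]: (0.0+221.3)/2 × 2 = 221.3
  [2→3]: (221.3+231.5)/2 × 1 = 226.4
  [3→4]: (231.5+220.0)/2 × 1 = 225.75
  [4→8]: (220.0+136.1)/2 × 4 = 712.2
  Sum = 1385.65 µg/L·hr
Tail: C_last/k_e = 136.1/0.146 = 932.192
AUC_0→∞ (sublingual tablet) = 1385.65 + 932.192 = 2317.842 µg/L·hr
F = (AUC_ev/D_ev)/(AUC_iv/D_iv) = (2317.842/10)/(4940/5) = 231.7842/988 = 0.2346

F = 0.23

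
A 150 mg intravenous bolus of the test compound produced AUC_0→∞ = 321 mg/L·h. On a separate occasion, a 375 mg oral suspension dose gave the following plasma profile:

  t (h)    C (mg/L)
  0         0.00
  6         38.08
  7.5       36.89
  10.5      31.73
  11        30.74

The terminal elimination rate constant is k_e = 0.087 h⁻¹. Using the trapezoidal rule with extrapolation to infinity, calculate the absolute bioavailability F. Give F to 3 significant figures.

Trapezoidal AUC_0→11 (oral suspension):
  [0→6]: (0.00+38.08)/2 × 6 = 114.24
  [6→7.5]: (38.08+36.89)/2 × 1.5 = 56.2275
  [7.5→10.5]: (36.89+31.73)/2 × 3 = 102.93
  [10.5→11]: (31.73+30.74)/2 × 0.5 = 15.6175
  Sum = 289.015 mg/L·h
Tail: C_last/k_e = 30.74/0.087 = 353.333
AUC_0→∞ (oral suspension) = 289.015 + 353.333 = 642.348 mg/L·h
F = (AUC_ev/D_ev)/(AUC_iv/D_iv) = (642.348/375)/(321/150) = 1.712928/2.14 = 0.8004

F = 0.800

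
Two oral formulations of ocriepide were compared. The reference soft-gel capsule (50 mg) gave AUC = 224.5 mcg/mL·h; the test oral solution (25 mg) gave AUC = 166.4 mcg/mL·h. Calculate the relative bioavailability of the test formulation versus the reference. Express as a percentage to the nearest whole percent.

F_rel = (AUC_test/D_test) / (AUC_ref/D_ref)
      = (166.4/25) / (224.5/50)
      = 6.656 / 4.49 = 1.4824 = 148.24%

F_rel = 148%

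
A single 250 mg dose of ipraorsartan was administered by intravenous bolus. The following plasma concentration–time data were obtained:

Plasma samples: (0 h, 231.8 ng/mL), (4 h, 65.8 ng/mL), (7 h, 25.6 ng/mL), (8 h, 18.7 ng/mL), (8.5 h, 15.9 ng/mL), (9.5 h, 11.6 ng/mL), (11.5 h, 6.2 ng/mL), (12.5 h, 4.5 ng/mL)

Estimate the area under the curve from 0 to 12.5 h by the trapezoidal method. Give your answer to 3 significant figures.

Trapezoidal AUC_0→12.5:
  [0→4]: (231.8+65.8)/2 × 4 = 595.2
  [4→7]: (65.8+25.6)/2 × 3 = 137.1
  [7→8]: (25.6+18.7)/2 × 1 = 22.15
  [8→8.5]: (18.7+15.9)/2 × 0.5 = 8.65
  [8.5→9.5]: (15.9+11.6)/2 × 1 = 13.75
  [9.5→11.5]: (11.6+6.2)/2 × 2 = 17.8
  [11.5→12.5]: (6.2+4.5)/2 × 1 = 5.35
  Sum = 800.0 ng/mL·h

AUC = 800 ng/mL·h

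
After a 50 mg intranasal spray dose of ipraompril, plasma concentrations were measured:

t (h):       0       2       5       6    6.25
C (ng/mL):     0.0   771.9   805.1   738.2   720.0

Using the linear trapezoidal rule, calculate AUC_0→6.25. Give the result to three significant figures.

AUC = 4090 ng/mL·h

Trapezoidal AUC_0→6.25:
  [0→2]: (0.0+771.9)/2 × 2 = 771.9
  [2→5]: (771.9+805.1)/2 × 3 = 2365.5
  [5→6]: (805.1+738.2)/2 × 1 = 771.65
  [6→6.25]: (738.2+720.0)/2 × 0.25 = 182.275
  Sum = 4091.325 ng/mL·h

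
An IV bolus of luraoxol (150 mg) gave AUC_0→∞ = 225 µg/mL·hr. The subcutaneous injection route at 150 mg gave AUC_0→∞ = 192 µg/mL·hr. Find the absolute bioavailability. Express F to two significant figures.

F = 0.85

F = (AUC_ev / D_ev) / (AUC_iv / D_iv)
  = (192/150) / (225/150)
  = 1.28 / 1.5 = 0.8533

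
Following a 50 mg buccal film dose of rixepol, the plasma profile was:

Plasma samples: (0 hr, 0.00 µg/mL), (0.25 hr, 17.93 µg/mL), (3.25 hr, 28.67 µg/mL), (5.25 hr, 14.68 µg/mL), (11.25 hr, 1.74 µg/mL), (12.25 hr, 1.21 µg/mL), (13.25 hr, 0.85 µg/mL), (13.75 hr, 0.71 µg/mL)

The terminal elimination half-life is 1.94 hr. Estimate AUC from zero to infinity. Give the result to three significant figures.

AUC = 170 µg/mL·hr

Trapezoidal AUC_0→13.75:
  [0→0.25]: (0.00+17.93)/2 × 0.25 = 2.24125
  [0.25→3.25]: (17.93+28.67)/2 × 3 = 69.9
  [3.25→5.25]: (28.67+14.68)/2 × 2 = 43.35
  [5.25→11.25]: (14.68+1.74)/2 × 6 = 49.26
  [11.25→12.25]: (1.74+1.21)/2 × 1 = 1.475
  [12.25→13.25]: (1.21+0.85)/2 × 1 = 1.03
  [13.25→13.75]: (0.85+0.71)/2 × 0.5 = 0.39
  Sum = 167.64625 µg/mL·hr
k_e = ln2 / t½ = 0.693147 / 1.94 = 0.3573 hr^-1
Extrapolated tail: C_last / k_e = 0.71 / 0.3573 = 1.987
AUC_0→∞ = 167.64625 + 1.987 = 169.63325 µg/mL·hr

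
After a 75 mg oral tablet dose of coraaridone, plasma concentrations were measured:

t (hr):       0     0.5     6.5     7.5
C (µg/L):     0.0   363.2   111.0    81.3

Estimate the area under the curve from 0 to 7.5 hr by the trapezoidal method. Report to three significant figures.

AUC = 1610 µg/L·hr

Trapezoidal AUC_0→7.5:
  [0→0.5]: (0.0+363.2)/2 × 0.5 = 90.8
  [0.5→6.5]: (363.2+111.0)/2 × 6 = 1422.6
  [6.5→7.5]: (111.0+81.3)/2 × 1 = 96.15
  Sum = 1609.55 µg/L·hr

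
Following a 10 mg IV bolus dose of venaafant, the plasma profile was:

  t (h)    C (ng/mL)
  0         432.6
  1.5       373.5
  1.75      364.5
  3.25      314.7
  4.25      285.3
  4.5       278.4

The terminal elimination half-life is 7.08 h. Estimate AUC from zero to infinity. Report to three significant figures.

AUC = 4420 ng/mL·h

Trapezoidal AUC_0→4.5:
  [0→1.5]: (432.6+373.5)/2 × 1.5 = 604.575
  [1.5→1.75]: (373.5+364.5)/2 × 0.25 = 92.25
  [1.75→3.25]: (364.5+314.7)/2 × 1.5 = 509.4
  [3.25→4.25]: (314.7+285.3)/2 × 1 = 300.0
  [4.25→4.5]: (285.3+278.4)/2 × 0.25 = 70.4625
  Sum = 1576.6875 ng/mL·h
k_e = ln2 / t½ = 0.693147 / 7.08 = 0.0979 h^-1
Extrapolated tail: C_last / k_e = 278.4 / 0.0979 = 2843.718
AUC_0→∞ = 1576.6875 + 2843.718 = 4420.4055 ng/mL·h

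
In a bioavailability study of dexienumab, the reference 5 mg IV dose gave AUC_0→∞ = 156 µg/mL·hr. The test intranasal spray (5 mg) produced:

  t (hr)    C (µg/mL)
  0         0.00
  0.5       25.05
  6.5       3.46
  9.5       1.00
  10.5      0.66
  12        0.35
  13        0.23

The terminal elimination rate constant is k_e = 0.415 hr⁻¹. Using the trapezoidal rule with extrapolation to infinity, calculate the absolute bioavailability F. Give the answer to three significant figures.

Trapezoidal AUC_0→13 (intranasal spray):
  [0→0.5]: (0.00+25.05)/2 × 0.5 = 6.2625
  [0.5→6.5]: (25.05+3.46)/2 × 6 = 85.53
  [6.5→9.5]: (3.46+1.00)/2 × 3 = 6.69
  [9.5→10.5]: (1.00+0.66)/2 × 1 = 0.83
  [10.5→12]: (0.66+0.35)/2 × 1.5 = 0.7575
  [12→13]: (0.35+0.23)/2 × 1 = 0.29
  Sum = 100.36 µg/mL·hr
Tail: C_last/k_e = 0.23/0.415 = 0.554
AUC_0→∞ (intranasal spray) = 100.36 + 0.554 = 100.914 µg/mL·hr
F = (AUC_ev/D_ev)/(AUC_iv/D_iv) = (100.914/5)/(156/5) = 20.1828/31.2 = 0.6469

F = 0.647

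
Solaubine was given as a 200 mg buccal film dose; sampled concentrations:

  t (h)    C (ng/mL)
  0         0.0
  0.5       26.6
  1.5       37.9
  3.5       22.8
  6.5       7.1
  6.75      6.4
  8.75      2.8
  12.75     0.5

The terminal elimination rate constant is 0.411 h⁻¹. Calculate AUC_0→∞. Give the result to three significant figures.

Trapezoidal AUC_0→12.75:
  [0→0.5]: (0.0+26.6)/2 × 0.5 = 6.65
  [0.5→1.5]: (26.6+37.9)/2 × 1 = 32.25
  [1.5→3.5]: (37.9+22.8)/2 × 2 = 60.7
  [3.5→6.5]: (22.8+7.1)/2 × 3 = 44.85
  [6.5→6.75]: (7.1+6.4)/2 × 0.25 = 1.6875
  [6.75→8.75]: (6.4+2.8)/2 × 2 = 9.2
  [8.75→12.75]: (2.8+0.5)/2 × 4 = 6.6
  Sum = 161.9375 ng/mL·h
Extrapolated tail: C_last / k_e = 0.5 / 0.411 = 1.217
AUC_0→∞ = 161.9375 + 1.217 = 163.1545 ng/mL·h

AUC = 163 ng/mL·h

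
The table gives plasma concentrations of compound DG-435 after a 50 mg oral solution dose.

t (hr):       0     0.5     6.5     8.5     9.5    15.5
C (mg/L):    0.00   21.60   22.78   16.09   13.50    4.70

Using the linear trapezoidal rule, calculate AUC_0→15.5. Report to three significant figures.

AUC = 247 mg/L·hr

Trapezoidal AUC_0→15.5:
  [0→0.5]: (0.00+21.60)/2 × 0.5 = 5.4
  [0.5→6.5]: (21.60+22.78)/2 × 6 = 133.14
  [6.5→8.5]: (22.78+16.09)/2 × 2 = 38.87
  [8.5→9.5]: (16.09+13.50)/2 × 1 = 14.795
  [9.5→15.5]: (13.50+4.70)/2 × 6 = 54.6
  Sum = 246.805 mg/L·hr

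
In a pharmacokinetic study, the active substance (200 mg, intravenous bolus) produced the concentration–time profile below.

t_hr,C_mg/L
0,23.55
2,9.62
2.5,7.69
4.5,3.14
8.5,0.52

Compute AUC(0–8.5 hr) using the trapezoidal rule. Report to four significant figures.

AUC = 55.65 mg/L·hr

Trapezoidal AUC_0→8.5:
  [0→2]: (23.55+9.62)/2 × 2 = 33.17
  [2→2.5]: (9.62+7.69)/2 × 0.5 = 4.3275
  [2.5→4.5]: (7.69+3.14)/2 × 2 = 10.83
  [4.5→8.5]: (3.14+0.52)/2 × 4 = 7.32
  Sum = 55.6475 mg/L·hr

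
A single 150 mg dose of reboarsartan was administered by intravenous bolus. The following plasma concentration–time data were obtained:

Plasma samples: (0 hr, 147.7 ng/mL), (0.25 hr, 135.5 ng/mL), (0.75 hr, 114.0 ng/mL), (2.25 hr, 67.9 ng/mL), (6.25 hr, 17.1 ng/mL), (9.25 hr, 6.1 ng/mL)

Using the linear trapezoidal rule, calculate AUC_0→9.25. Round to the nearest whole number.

Trapezoidal AUC_0→9.25:
  [0→0.25]: (147.7+135.5)/2 × 0.25 = 35.4
  [0.25→0.75]: (135.5+114.0)/2 × 0.5 = 62.375
  [0.75→2.25]: (114.0+67.9)/2 × 1.5 = 136.425
  [2.25→6.25]: (67.9+17.1)/2 × 4 = 170.0
  [6.25→9.25]: (17.1+6.1)/2 × 3 = 34.8
  Sum = 439.0 ng/mL·hr

AUC = 439 ng/mL·hr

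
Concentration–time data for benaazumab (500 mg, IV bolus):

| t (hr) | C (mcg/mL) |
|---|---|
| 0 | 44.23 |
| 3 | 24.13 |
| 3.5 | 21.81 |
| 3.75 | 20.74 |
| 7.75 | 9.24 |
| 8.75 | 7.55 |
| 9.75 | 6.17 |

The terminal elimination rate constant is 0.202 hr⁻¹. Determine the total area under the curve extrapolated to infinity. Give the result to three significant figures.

AUC = 225 mcg/mL·hr

Trapezoidal AUC_0→9.75:
  [0→3]: (44.23+24.13)/2 × 3 = 102.54
  [3→3.5]: (24.13+21.81)/2 × 0.5 = 11.485
  [3.5→3.75]: (21.81+20.74)/2 × 0.25 = 5.31875
  [3.75→7.75]: (20.74+9.24)/2 × 4 = 59.96
  [7.75→8.75]: (9.24+7.55)/2 × 1 = 8.395
  [8.75→9.75]: (7.55+6.17)/2 × 1 = 6.86
  Sum = 194.55875 mcg/mL·hr
Extrapolated tail: C_last / k_e = 6.17 / 0.202 = 30.545
AUC_0→∞ = 194.55875 + 30.545 = 225.10375 mcg/mL·hr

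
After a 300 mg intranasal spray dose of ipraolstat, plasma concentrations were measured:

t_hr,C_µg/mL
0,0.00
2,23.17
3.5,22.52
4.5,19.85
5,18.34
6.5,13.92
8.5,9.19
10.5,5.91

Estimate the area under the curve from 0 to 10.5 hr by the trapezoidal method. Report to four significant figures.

AUC = 150.6 µg/mL·hr

Trapezoidal AUC_0→10.5:
  [0→2]: (0.00+23.17)/2 × 2 = 23.17
  [2→3.5]: (23.17+22.52)/2 × 1.5 = 34.2675
  [3.5→4.5]: (22.52+19.85)/2 × 1 = 21.185
  [4.5→5]: (19.85+18.34)/2 × 0.5 = 9.5475
  [5→6.5]: (18.34+13.92)/2 × 1.5 = 24.195
  [6.5→8.5]: (13.92+9.19)/2 × 2 = 23.11
  [8.5→10.5]: (9.19+5.91)/2 × 2 = 15.1
  Sum = 150.575 µg/mL·hr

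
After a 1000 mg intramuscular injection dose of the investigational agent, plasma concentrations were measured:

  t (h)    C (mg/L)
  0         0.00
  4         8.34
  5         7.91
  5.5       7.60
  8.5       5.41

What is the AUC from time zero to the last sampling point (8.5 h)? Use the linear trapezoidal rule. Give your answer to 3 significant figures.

Trapezoidal AUC_0→8.5:
  [0→4]: (0.00+8.34)/2 × 4 = 16.68
  [4→5]: (8.34+7.91)/2 × 1 = 8.125
  [5→5.5]: (7.91+7.60)/2 × 0.5 = 3.8775
  [5.5→8.5]: (7.60+5.41)/2 × 3 = 19.515
  Sum = 48.1975 mg/L·h

AUC = 48.2 mg/L·h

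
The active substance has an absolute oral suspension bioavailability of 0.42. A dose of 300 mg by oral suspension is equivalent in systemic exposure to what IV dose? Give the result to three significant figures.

D_iv = 126 mg

Systemic exposure from an extravascular dose = F × D_ev, so the equivalent IV dose is F × D_ev.
D_iv = F × D_ev = 0.42 × 300 = 126 mg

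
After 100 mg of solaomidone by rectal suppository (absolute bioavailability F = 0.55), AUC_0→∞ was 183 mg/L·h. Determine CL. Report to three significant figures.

CL = F × Dose / AUC_0→∞
   = 0.55 × 100 / 183 = 0.300546 L/h

CL = 0.301 L/h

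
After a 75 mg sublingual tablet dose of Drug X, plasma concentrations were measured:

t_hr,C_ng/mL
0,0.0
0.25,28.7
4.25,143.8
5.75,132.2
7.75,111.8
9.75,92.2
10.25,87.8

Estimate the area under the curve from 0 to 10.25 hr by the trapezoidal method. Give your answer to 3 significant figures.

Trapezoidal AUC_0→10.25:
  [0→0.25]: (0.0+28.7)/2 × 0.25 = 3.5875
  [0.25→4.25]: (28.7+143.8)/2 × 4 = 345.0
  [4.25→5.75]: (143.8+132.2)/2 × 1.5 = 207.0
  [5.75→7.75]: (132.2+111.8)/2 × 2 = 244.0
  [7.75→9.75]: (111.8+92.2)/2 × 2 = 204.0
  [9.75→10.25]: (92.2+87.8)/2 × 0.5 = 45.0
  Sum = 1048.5875 ng/mL·hr

AUC = 1050 ng/mL·hr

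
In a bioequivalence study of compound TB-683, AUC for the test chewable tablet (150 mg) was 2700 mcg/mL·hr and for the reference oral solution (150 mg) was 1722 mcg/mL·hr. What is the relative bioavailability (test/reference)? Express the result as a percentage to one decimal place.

F_rel = 156.8%

F_rel = (AUC_test/D_test) / (AUC_ref/D_ref)
      = (2700/150) / (1722/150)
      = 18 / 11.48 = 1.5679 = 156.79%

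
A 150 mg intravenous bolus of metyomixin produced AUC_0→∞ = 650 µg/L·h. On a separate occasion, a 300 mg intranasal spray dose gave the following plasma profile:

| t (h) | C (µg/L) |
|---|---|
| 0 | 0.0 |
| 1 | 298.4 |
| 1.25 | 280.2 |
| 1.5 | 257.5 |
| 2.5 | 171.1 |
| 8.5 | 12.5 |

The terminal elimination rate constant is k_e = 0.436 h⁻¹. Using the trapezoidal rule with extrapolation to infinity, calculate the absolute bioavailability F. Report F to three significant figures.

Trapezoidal AUC_0→8.5 (intranasal spray):
  [0→1]: (0.0+298.4)/2 × 1 = 149.2
  [1→1.25]: (298.4+280.2)/2 × 0.25 = 72.325
  [1.25→1.5]: (280.2+257.5)/2 × 0.25 = 67.2125
  [1.5→2.5]: (257.5+171.1)/2 × 1 = 214.3
  [2.5→8.5]: (171.1+12.5)/2 × 6 = 550.8
  Sum = 1053.8375 µg/L·h
Tail: C_last/k_e = 12.5/0.436 = 28.670
AUC_0→∞ (intranasal spray) = 1053.8375 + 28.670 = 1082.5075 µg/L·h
F = (AUC_ev/D_ev)/(AUC_iv/D_iv) = (1082.5075/300)/(650/150) = 3.60836/4.33333 = 0.8327

F = 0.833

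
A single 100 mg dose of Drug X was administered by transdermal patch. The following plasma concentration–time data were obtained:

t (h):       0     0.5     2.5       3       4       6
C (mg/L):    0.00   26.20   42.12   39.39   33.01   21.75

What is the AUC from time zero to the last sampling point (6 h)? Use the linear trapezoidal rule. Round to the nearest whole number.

AUC = 186 mg/L·h

Trapezoidal AUC_0→6:
  [0→0.5]: (0.00+26.20)/2 × 0.5 = 6.55
  [0.5→2.5]: (26.20+42.12)/2 × 2 = 68.32
  [2.5→3]: (42.12+39.39)/2 × 0.5 = 20.3775
  [3→4]: (39.39+33.01)/2 × 1 = 36.2
  [4→6]: (33.01+21.75)/2 × 2 = 54.76
  Sum = 186.2075 mg/L·h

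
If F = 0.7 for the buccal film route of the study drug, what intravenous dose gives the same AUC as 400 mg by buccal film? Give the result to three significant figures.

D_iv = 280 mg

Systemic exposure from an extravascular dose = F × D_ev, so the equivalent IV dose is F × D_ev.
D_iv = F × D_ev = 0.7 × 400 = 280 mg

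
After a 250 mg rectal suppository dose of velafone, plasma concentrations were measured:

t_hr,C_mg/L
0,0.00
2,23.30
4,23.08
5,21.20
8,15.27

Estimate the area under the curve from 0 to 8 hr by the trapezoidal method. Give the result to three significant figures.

Trapezoidal AUC_0→8:
  [0→2]: (0.00+23.30)/2 × 2 = 23.3
  [2→4]: (23.30+23.08)/2 × 2 = 46.38
  [4→5]: (23.08+21.20)/2 × 1 = 22.14
  [5→8]: (21.20+15.27)/2 × 3 = 54.705
  Sum = 146.525 mg/L·hr

AUC = 147 mg/L·hr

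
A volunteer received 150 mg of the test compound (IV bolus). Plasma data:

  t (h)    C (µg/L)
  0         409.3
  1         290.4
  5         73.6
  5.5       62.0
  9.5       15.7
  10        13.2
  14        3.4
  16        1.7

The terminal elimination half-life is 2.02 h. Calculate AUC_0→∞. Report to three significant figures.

Trapezoidal AUC_0→16:
  [0→1]: (409.3+290.4)/2 × 1 = 349.85
  [1→5]: (290.4+73.6)/2 × 4 = 728.0
  [5→5.5]: (73.6+62.0)/2 × 0.5 = 33.9
  [5.5→9.5]: (62.0+15.7)/2 × 4 = 155.4
  [9.5→10]: (15.7+13.2)/2 × 0.5 = 7.225
  [10→14]: (13.2+3.4)/2 × 4 = 33.2
  [14→16]: (3.4+1.7)/2 × 2 = 5.1
  Sum = 1312.675 µg/L·h
k_e = ln2 / t½ = 0.693147 / 2.02 = 0.3431 h^-1
Extrapolated tail: C_last / k_e = 1.7 / 0.3431 = 4.955
AUC_0→∞ = 1312.675 + 4.955 = 1317.63 µg/L·h

AUC = 1320 µg/L·h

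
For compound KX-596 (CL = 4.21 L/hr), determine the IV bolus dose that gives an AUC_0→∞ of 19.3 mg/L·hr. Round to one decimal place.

Dose = 81.3 mg

Dose_iv = CL × AUC_0→∞
     = 4.21 × 19.3 = 81.253 mg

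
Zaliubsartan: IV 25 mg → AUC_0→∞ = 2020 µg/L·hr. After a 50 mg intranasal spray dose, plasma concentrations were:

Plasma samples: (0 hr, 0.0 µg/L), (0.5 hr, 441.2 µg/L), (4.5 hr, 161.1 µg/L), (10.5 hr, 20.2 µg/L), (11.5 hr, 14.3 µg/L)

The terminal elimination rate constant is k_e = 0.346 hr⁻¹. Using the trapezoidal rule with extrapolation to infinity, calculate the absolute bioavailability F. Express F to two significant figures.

F = 0.47

Trapezoidal AUC_0→11.5 (intranasal spray):
  [0→0.5]: (0.0+441.2)/2 × 0.5 = 110.3
  [0.5→4.5]: (441.2+161.1)/2 × 4 = 1204.6
  [4.5→10.5]: (161.1+20.2)/2 × 6 = 543.9
  [10.5→11.5]: (20.2+14.3)/2 × 1 = 17.25
  Sum = 1876.05 µg/L·hr
Tail: C_last/k_e = 14.3/0.346 = 41.329
AUC_0→∞ (intranasal spray) = 1876.05 + 41.329 = 1917.379 µg/L·hr
F = (AUC_ev/D_ev)/(AUC_iv/D_iv) = (1917.379/50)/(2020/25) = 38.34758/80.8 = 0.4746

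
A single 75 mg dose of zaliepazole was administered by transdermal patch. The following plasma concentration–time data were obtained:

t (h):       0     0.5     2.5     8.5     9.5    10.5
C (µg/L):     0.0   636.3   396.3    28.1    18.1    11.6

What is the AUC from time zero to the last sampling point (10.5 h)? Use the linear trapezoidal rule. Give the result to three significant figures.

AUC = 2500 µg/L·h

Trapezoidal AUC_0→10.5:
  [0→0.5]: (0.0+636.3)/2 × 0.5 = 159.075
  [0.5→2.5]: (636.3+396.3)/2 × 2 = 1032.6
  [2.5→8.5]: (396.3+28.1)/2 × 6 = 1273.2
  [8.5→9.5]: (28.1+18.1)/2 × 1 = 23.1
  [9.5→10.5]: (18.1+11.6)/2 × 1 = 14.85
  Sum = 2502.825 µg/L·h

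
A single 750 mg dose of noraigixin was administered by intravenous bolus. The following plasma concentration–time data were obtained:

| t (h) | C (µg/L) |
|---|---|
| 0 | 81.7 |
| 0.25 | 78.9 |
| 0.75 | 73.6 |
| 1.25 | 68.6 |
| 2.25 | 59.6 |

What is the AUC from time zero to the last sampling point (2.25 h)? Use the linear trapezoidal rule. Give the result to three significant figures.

AUC = 158 µg/L·h

Trapezoidal AUC_0→2.25:
  [0→0.25]: (81.7+78.9)/2 × 0.25 = 20.075
  [0.25→0.75]: (78.9+73.6)/2 × 0.5 = 38.125
  [0.75→1.25]: (73.6+68.6)/2 × 0.5 = 35.55
  [1.25→2.25]: (68.6+59.6)/2 × 1 = 64.1
  Sum = 157.85 µg/L·h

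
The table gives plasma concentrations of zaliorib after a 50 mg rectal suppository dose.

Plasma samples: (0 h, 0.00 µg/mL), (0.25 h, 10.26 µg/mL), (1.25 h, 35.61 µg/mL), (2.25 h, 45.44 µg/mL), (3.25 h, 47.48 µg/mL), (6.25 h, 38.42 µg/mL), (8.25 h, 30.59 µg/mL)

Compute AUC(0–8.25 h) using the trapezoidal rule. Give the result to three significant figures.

AUC = 309 µg/mL·h

Trapezoidal AUC_0→8.25:
  [0→0.25]: (0.00+10.26)/2 × 0.25 = 1.2825
  [0.25→1.25]: (10.26+35.61)/2 × 1 = 22.935
  [1.25→2.25]: (35.61+45.44)/2 × 1 = 40.525
  [2.25→3.25]: (45.44+47.48)/2 × 1 = 46.46
  [3.25→6.25]: (47.48+38.42)/2 × 3 = 128.85
  [6.25→8.25]: (38.42+30.59)/2 × 2 = 69.01
  Sum = 309.0625 µg/mL·h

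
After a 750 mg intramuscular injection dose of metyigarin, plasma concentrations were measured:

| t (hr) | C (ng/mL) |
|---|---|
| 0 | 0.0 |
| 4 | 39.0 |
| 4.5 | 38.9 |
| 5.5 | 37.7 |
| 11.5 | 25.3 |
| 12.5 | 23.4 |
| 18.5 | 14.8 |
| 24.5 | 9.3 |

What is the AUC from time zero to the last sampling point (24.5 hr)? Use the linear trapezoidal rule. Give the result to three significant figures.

Trapezoidal AUC_0→24.5:
  [0→4]: (0.0+39.0)/2 × 4 = 78.0
  [4→4.5]: (39.0+38.9)/2 × 0.5 = 19.475
  [4.5→5.5]: (38.9+37.7)/2 × 1 = 38.3
  [5.5→11.5]: (37.7+25.3)/2 × 6 = 189.0
  [11.5→12.5]: (25.3+23.4)/2 × 1 = 24.35
  [12.5→18.5]: (23.4+14.8)/2 × 6 = 114.6
  [18.5→24.5]: (14.8+9.3)/2 × 6 = 72.3
  Sum = 536.025 ng/mL·hr

AUC = 536 ng/mL·hr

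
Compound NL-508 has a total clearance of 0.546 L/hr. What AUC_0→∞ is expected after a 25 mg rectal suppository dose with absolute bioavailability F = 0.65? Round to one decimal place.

AUC_0→∞ = F × Dose / CL
        = 0.65 × 25 / 0.546 = 29.7619 mg/L·hr

AUC = 29.8 mg/L·hr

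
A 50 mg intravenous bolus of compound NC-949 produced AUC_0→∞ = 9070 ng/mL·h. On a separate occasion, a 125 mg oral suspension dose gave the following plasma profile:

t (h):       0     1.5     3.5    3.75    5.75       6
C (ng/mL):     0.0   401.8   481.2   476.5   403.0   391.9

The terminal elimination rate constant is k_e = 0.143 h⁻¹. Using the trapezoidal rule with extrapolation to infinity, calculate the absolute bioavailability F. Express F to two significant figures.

Trapezoidal AUC_0→6 (oral suspension):
  [0→1.5]: (0.0+401.8)/2 × 1.5 = 301.35
  [1.5→3.5]: (401.8+481.2)/2 × 2 = 883.0
  [3.5→3.75]: (481.2+476.5)/2 × 0.25 = 119.7125
  [3.75→5.75]: (476.5+403.0)/2 × 2 = 879.5
  [5.75→6]: (403.0+391.9)/2 × 0.25 = 99.3625
  Sum = 2282.925 ng/mL·h
Tail: C_last/k_e = 391.9/0.143 = 2740.559
AUC_0→∞ (oral suspension) = 2282.925 + 2740.559 = 5023.484 ng/mL·h
F = (AUC_ev/D_ev)/(AUC_iv/D_iv) = (5023.484/125)/(9070/50) = 40.187872/181.4 = 0.2215

F = 0.22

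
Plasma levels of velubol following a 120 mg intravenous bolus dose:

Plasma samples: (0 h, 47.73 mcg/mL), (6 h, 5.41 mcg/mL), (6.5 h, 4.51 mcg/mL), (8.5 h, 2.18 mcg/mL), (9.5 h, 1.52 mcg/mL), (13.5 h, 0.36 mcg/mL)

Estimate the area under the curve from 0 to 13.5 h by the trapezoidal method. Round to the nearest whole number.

Trapezoidal AUC_0→13.5:
  [0→6]: (47.73+5.41)/2 × 6 = 159.42
  [6→6.5]: (5.41+4.51)/2 × 0.5 = 2.48
  [6.5→8.5]: (4.51+2.18)/2 × 2 = 6.69
  [8.5→9.5]: (2.18+1.52)/2 × 1 = 1.85
  [9.5→13.5]: (1.52+0.36)/2 × 4 = 3.76
  Sum = 174.2 mcg/mL·h

AUC = 174 mcg/mL·h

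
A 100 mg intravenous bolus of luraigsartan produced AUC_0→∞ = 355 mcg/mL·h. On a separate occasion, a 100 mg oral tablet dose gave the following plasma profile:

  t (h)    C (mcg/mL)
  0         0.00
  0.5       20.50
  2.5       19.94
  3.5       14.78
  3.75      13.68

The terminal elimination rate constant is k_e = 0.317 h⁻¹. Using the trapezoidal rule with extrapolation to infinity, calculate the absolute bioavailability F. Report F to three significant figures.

Trapezoidal AUC_0→3.75 (oral tablet):
  [0→0.5]: (0.00+20.50)/2 × 0.5 = 5.125
  [0.5→2.5]: (20.50+19.94)/2 × 2 = 40.44
  [2.5→3.5]: (19.94+14.78)/2 × 1 = 17.36
  [3.5→3.75]: (14.78+13.68)/2 × 0.25 = 3.5575
  Sum = 66.4825 mcg/mL·h
Tail: C_last/k_e = 13.68/0.317 = 43.155
AUC_0→∞ (oral tablet) = 66.4825 + 43.155 = 109.6375 mcg/mL·h
F = (AUC_ev/D_ev)/(AUC_iv/D_iv) = (109.6375/100)/(355/100) = 1.096375/3.55 = 0.3088

F = 0.309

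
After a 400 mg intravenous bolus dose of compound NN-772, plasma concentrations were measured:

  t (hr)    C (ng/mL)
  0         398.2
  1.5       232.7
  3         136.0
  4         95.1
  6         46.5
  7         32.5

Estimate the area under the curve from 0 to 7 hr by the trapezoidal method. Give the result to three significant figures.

AUC = 1050 ng/mL·hr

Trapezoidal AUC_0→7:
  [0→1.5]: (398.2+232.7)/2 × 1.5 = 473.175
  [1.5→3]: (232.7+136.0)/2 × 1.5 = 276.525
  [3→4]: (136.0+95.1)/2 × 1 = 115.55
  [4→6]: (95.1+46.5)/2 × 2 = 141.6
  [6→7]: (46.5+32.5)/2 × 1 = 39.5
  Sum = 1046.35 ng/mL·hr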